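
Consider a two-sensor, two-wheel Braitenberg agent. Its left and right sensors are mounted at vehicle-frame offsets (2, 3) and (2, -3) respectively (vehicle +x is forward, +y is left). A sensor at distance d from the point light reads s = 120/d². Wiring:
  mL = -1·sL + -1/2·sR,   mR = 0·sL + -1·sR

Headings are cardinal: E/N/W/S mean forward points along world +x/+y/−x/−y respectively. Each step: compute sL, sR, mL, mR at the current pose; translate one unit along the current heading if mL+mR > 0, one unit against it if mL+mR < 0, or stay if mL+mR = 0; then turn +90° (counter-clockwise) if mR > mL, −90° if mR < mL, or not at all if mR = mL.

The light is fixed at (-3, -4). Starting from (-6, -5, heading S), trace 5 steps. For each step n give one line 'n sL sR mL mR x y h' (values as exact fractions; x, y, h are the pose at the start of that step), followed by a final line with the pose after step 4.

n=0: pose=(-6,-5,S); sL=40/3, sR=8/3; mL=-44/3, mR=-8/3; mL+mR=-52/3 → advance -1; mR−mL=12 → turn +1·90°
n=1: pose=(-6,-4,E); sL=12, sR=12; mL=-18, mR=-12; mL+mR=-30 → advance -1; mR−mL=6 → turn +1·90°
n=2: pose=(-7,-4,N); sL=120/53, sR=24; mL=-756/53, mR=-24; mL+mR=-2028/53 → advance -1; mR−mL=-516/53 → turn -1·90°
n=3: pose=(-7,-5,E); sL=15, sR=6; mL=-18, mR=-6; mL+mR=-24 → advance -1; mR−mL=12 → turn +1·90°
n=4: pose=(-8,-5,N); sL=24/13, sR=24; mL=-180/13, mR=-24; mL+mR=-492/13 → advance -1; mR−mL=-132/13 → turn -1·90°

0 40/3 8/3 -44/3 -8/3 -6 -5 S
1 12 12 -18 -12 -6 -4 E
2 120/53 24 -756/53 -24 -7 -4 N
3 15 6 -18 -6 -7 -5 E
4 24/13 24 -180/13 -24 -8 -5 N
final -8 -6 E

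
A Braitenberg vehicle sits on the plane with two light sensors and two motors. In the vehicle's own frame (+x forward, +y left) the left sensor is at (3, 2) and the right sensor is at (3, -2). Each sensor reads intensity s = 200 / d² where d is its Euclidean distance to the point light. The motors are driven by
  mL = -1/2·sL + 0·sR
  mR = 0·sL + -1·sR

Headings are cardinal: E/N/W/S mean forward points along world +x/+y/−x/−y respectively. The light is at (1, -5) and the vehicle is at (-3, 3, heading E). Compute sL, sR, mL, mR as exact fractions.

200/101 200/37 -100/101 -200/37

left sensor world pos  = (0, 5); dL² = 101
right sensor world pos = (0, 1); dR² = 37
sL = 200/101 = 200/101
sR = 200/37 = 200/37
mL = -1/2·sL + 0·sR = -100/101
mR = 0·sL + -1·sR = -200/37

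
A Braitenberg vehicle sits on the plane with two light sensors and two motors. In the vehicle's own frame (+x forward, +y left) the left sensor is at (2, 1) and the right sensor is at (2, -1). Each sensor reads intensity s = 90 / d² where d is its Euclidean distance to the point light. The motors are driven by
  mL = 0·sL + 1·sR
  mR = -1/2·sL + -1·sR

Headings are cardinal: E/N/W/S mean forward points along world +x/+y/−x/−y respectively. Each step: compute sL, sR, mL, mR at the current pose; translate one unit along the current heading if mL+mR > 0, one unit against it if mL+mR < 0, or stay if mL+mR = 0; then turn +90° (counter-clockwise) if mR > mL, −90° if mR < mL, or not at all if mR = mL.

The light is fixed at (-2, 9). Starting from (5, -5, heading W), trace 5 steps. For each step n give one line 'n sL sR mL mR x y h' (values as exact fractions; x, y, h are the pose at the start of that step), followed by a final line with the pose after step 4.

n=0: pose=(5,-5,W); sL=9/25, sR=45/97; mL=45/97, mR=-3123/4850; mL+mR=-9/50 → advance -1; mR−mL=-5373/4850 → turn -1·90°
n=1: pose=(6,-5,N); sL=90/193, sR=2/5; mL=2/5, mR=-611/965; mL+mR=-45/193 → advance -1; mR−mL=-997/965 → turn -1·90°
n=2: pose=(6,-6,E); sL=45/148, sR=45/178; mL=45/178, mR=-10665/26344; mL+mR=-45/296 → advance -1; mR−mL=-17325/26344 → turn -1·90°
n=3: pose=(5,-6,S); sL=90/353, sR=18/65; mL=18/65, mR=-9279/22945; mL+mR=-45/353 → advance -1; mR−mL=-15633/22945 → turn -1·90°
n=4: pose=(5,-5,W); sL=9/25, sR=45/97; mL=45/97, mR=-3123/4850; mL+mR=-9/50 → advance -1; mR−mL=-5373/4850 → turn -1·90°

0 9/25 45/97 45/97 -3123/4850 5 -5 W
1 90/193 2/5 2/5 -611/965 6 -5 N
2 45/148 45/178 45/178 -10665/26344 6 -6 E
3 90/353 18/65 18/65 -9279/22945 5 -6 S
4 9/25 45/97 45/97 -3123/4850 5 -5 W
final 6 -5 N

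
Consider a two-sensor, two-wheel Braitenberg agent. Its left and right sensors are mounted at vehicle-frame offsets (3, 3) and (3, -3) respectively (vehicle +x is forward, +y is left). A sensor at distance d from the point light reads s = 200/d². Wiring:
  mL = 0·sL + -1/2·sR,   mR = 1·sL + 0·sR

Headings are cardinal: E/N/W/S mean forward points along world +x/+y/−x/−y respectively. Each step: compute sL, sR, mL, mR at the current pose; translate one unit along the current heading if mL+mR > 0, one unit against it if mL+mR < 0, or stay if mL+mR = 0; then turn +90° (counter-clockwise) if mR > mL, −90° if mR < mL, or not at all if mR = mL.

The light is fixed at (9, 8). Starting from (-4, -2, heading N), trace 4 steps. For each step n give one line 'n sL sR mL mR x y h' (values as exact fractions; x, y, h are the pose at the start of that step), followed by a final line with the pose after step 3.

0 40/61 200/149 -100/149 40/61 -4 -2 N
1 50/113 5/8 -5/16 50/113 -4 -3 W
2 200/317 40/97 -20/97 200/317 -5 -3 S
3 100/101 100/173 -50/173 100/101 -5 -4 E
final -4 -4 N

n=0: pose=(-4,-2,N); sL=40/61, sR=200/149; mL=-100/149, mR=40/61; mL+mR=-140/9089 → advance -1; mR−mL=12060/9089 → turn +1·90°
n=1: pose=(-4,-3,W); sL=50/113, sR=5/8; mL=-5/16, mR=50/113; mL+mR=235/1808 → advance +1; mR−mL=1365/1808 → turn +1·90°
n=2: pose=(-5,-3,S); sL=200/317, sR=40/97; mL=-20/97, mR=200/317; mL+mR=13060/30749 → advance +1; mR−mL=25740/30749 → turn +1·90°
n=3: pose=(-5,-4,E); sL=100/101, sR=100/173; mL=-50/173, mR=100/101; mL+mR=12250/17473 → advance +1; mR−mL=22350/17473 → turn +1·90°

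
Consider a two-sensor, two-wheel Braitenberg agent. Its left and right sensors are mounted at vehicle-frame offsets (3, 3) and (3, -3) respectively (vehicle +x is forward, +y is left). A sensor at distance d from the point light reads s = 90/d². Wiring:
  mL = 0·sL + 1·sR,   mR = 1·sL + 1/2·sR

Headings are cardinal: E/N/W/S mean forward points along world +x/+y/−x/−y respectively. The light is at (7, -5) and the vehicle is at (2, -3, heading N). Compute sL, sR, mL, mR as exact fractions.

90/89 90/29 90/29 6615/2581

left sensor world pos  = (-1, 0); dL² = 89
right sensor world pos = (5, 0); dR² = 29
sL = 90/89 = 90/89
sR = 90/29 = 90/29
mL = 0·sL + 1·sR = 90/29
mR = 1·sL + 1/2·sR = 6615/2581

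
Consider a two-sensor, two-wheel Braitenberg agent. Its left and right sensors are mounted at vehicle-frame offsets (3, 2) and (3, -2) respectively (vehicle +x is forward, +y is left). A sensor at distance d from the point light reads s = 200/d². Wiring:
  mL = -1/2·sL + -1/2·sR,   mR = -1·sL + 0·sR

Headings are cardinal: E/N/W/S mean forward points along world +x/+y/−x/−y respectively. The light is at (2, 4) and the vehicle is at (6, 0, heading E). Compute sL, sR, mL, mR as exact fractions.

left sensor world pos  = (9, 2); dL² = 53
right sensor world pos = (9, -2); dR² = 85
sL = 200/53 = 200/53
sR = 200/85 = 40/17
mL = -1/2·sL + -1/2·sR = -2760/901
mR = -1·sL + 0·sR = -200/53

200/53 40/17 -2760/901 -200/53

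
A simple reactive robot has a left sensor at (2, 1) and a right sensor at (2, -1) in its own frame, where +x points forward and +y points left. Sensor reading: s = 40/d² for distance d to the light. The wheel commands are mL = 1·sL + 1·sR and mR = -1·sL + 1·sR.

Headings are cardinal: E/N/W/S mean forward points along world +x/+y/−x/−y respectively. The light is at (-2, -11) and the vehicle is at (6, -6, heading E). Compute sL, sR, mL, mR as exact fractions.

5/17 10/29 315/493 25/493

left sensor world pos  = (8, -5); dL² = 136
right sensor world pos = (8, -7); dR² = 116
sL = 40/136 = 5/17
sR = 40/116 = 10/29
mL = 1·sL + 1·sR = 315/493
mR = -1·sL + 1·sR = 25/493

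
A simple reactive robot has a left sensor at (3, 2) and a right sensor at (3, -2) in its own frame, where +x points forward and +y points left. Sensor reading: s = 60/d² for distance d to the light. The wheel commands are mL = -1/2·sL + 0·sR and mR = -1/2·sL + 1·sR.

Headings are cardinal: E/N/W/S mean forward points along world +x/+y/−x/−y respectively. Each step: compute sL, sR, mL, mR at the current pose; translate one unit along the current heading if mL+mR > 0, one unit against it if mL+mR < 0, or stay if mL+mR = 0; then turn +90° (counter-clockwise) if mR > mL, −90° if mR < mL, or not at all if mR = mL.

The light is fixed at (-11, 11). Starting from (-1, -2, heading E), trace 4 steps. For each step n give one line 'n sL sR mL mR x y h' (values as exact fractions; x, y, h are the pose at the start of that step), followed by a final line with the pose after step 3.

n=0: pose=(-1,-2,E); sL=6/29, sR=30/197; mL=-3/29, mR=279/5713; mL+mR=-312/5713 → advance -1; mR−mL=30/197 → turn +1·90°
n=1: pose=(-2,-2,N); sL=60/149, sR=60/221; mL=-30/149, mR=2310/32929; mL+mR=-4320/32929 → advance -1; mR−mL=60/221 → turn +1·90°
n=2: pose=(-2,-3,W); sL=15/73, sR=1/3; mL=-15/146, mR=101/438; mL+mR=28/219 → advance +1; mR−mL=1/3 → turn +1·90°
n=3: pose=(-3,-3,S); sL=60/389, sR=12/65; mL=-30/389, mR=2718/25285; mL+mR=768/25285 → advance +1; mR−mL=12/65 → turn +1·90°

0 6/29 30/197 -3/29 279/5713 -1 -2 E
1 60/149 60/221 -30/149 2310/32929 -2 -2 N
2 15/73 1/3 -15/146 101/438 -2 -3 W
3 60/389 12/65 -30/389 2718/25285 -3 -3 S
final -3 -4 E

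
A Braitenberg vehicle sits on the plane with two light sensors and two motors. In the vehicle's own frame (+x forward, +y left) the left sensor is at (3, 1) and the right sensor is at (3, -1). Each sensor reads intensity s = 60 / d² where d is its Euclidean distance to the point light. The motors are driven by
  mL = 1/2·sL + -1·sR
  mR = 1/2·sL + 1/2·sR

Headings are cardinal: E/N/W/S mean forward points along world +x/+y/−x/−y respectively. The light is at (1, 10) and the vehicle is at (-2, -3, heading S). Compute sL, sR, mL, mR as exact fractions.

3/13 15/68 -93/884 399/1768

left sensor world pos  = (-1, -6); dL² = 260
right sensor world pos = (-3, -6); dR² = 272
sL = 60/260 = 3/13
sR = 60/272 = 15/68
mL = 1/2·sL + -1·sR = -93/884
mR = 1/2·sL + 1/2·sR = 399/1768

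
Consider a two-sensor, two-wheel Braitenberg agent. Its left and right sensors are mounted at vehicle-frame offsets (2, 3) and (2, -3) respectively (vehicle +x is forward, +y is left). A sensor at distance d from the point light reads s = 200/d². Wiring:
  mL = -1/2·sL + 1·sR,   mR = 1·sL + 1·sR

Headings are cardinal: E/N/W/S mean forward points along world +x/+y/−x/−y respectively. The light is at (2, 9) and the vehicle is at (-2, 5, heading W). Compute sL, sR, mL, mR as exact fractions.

left sensor world pos  = (-4, 2); dL² = 85
right sensor world pos = (-4, 8); dR² = 37
sL = 200/85 = 40/17
sR = 200/37 = 200/37
mL = -1/2·sL + 1·sR = 2660/629
mR = 1·sL + 1·sR = 4880/629

40/17 200/37 2660/629 4880/629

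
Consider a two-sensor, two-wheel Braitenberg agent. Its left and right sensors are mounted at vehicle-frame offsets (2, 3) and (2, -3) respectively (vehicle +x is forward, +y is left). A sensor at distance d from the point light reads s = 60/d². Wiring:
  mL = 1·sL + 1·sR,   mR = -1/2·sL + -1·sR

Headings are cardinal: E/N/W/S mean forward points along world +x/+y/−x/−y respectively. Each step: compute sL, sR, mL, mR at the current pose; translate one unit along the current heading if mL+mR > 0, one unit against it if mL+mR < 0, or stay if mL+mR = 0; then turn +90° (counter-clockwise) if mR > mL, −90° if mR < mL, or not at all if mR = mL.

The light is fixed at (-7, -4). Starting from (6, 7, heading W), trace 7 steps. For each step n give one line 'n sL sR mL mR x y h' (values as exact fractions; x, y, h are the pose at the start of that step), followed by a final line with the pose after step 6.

0 12/37 60/317 6024/11729 -4122/11729 6 7 W
1 6/25 30/197 1932/4925 -1341/4925 5 7 N
2 60/421 60/277 41880/116617 -33570/116617 5 8 E
3 15/89 3/10 417/890 -171/445 6 8 S
4 12/37 60/317 6024/11729 -4122/11729 6 7 W
5 6/25 30/197 1932/4925 -1341/4925 5 7 N
6 60/421 60/277 41880/116617 -33570/116617 5 8 E
final 6 8 S

n=0: pose=(6,7,W); sL=12/37, sR=60/317; mL=6024/11729, mR=-4122/11729; mL+mR=6/37 → advance +1; mR−mL=-10146/11729 → turn -1·90°
n=1: pose=(5,7,N); sL=6/25, sR=30/197; mL=1932/4925, mR=-1341/4925; mL+mR=3/25 → advance +1; mR−mL=-3273/4925 → turn -1·90°
n=2: pose=(5,8,E); sL=60/421, sR=60/277; mL=41880/116617, mR=-33570/116617; mL+mR=30/421 → advance +1; mR−mL=-75450/116617 → turn -1·90°
n=3: pose=(6,8,S); sL=15/89, sR=3/10; mL=417/890, mR=-171/445; mL+mR=15/178 → advance +1; mR−mL=-759/890 → turn -1·90°
n=4: pose=(6,7,W); sL=12/37, sR=60/317; mL=6024/11729, mR=-4122/11729; mL+mR=6/37 → advance +1; mR−mL=-10146/11729 → turn -1·90°
n=5: pose=(5,7,N); sL=6/25, sR=30/197; mL=1932/4925, mR=-1341/4925; mL+mR=3/25 → advance +1; mR−mL=-3273/4925 → turn -1·90°
n=6: pose=(5,8,E); sL=60/421, sR=60/277; mL=41880/116617, mR=-33570/116617; mL+mR=30/421 → advance +1; mR−mL=-75450/116617 → turn -1·90°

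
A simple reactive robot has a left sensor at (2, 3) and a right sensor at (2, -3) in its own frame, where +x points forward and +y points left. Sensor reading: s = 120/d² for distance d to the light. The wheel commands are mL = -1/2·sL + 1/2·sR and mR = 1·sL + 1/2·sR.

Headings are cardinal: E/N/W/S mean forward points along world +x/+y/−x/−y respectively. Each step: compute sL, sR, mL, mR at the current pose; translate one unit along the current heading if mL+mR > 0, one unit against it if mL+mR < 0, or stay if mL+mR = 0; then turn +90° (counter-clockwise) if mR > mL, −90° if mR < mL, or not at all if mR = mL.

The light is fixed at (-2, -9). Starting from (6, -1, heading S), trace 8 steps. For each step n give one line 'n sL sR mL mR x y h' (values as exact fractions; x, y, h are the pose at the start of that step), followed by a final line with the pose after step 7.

0 120/157 120/61 5760/9577 16740/9577 6 -1 S
1 3/5 30/29 63/290 162/145 6 -2 E
2 40/39 8/15 -16/65 84/65 7 -2 N
3 60/37 12/17 -288/629 1242/629 7 -1 W
4 120/157 120/61 5760/9577 16740/9577 6 -1 S
5 3/5 30/29 63/290 162/145 6 -2 E
6 40/39 8/15 -16/65 84/65 7 -2 N
7 60/37 12/17 -288/629 1242/629 7 -1 W
final 6 -1 S

n=0: pose=(6,-1,S); sL=120/157, sR=120/61; mL=5760/9577, mR=16740/9577; mL+mR=22500/9577 → advance +1; mR−mL=180/157 → turn +1·90°
n=1: pose=(6,-2,E); sL=3/5, sR=30/29; mL=63/290, mR=162/145; mL+mR=387/290 → advance +1; mR−mL=9/10 → turn +1·90°
n=2: pose=(7,-2,N); sL=40/39, sR=8/15; mL=-16/65, mR=84/65; mL+mR=68/65 → advance +1; mR−mL=20/13 → turn +1·90°
n=3: pose=(7,-1,W); sL=60/37, sR=12/17; mL=-288/629, mR=1242/629; mL+mR=954/629 → advance +1; mR−mL=90/37 → turn +1·90°
n=4: pose=(6,-1,S); sL=120/157, sR=120/61; mL=5760/9577, mR=16740/9577; mL+mR=22500/9577 → advance +1; mR−mL=180/157 → turn +1·90°
n=5: pose=(6,-2,E); sL=3/5, sR=30/29; mL=63/290, mR=162/145; mL+mR=387/290 → advance +1; mR−mL=9/10 → turn +1·90°
n=6: pose=(7,-2,N); sL=40/39, sR=8/15; mL=-16/65, mR=84/65; mL+mR=68/65 → advance +1; mR−mL=20/13 → turn +1·90°
n=7: pose=(7,-1,W); sL=60/37, sR=12/17; mL=-288/629, mR=1242/629; mL+mR=954/629 → advance +1; mR−mL=90/37 → turn +1·90°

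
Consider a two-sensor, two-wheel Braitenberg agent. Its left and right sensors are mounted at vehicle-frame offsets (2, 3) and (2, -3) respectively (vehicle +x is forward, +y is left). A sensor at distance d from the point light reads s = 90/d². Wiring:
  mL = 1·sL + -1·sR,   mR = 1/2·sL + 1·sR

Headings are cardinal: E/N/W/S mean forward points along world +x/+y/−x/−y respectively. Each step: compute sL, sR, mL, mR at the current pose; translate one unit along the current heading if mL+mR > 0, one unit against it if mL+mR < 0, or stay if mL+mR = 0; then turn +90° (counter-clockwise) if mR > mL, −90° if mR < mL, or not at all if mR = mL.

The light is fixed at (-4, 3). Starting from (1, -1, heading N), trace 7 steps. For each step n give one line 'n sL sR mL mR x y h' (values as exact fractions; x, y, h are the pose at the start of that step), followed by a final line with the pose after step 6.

0 45/4 45/34 675/68 945/136 1 -1 N
1 90/49 18/17 648/833 1647/833 1 0 E
2 9 45/41 324/41 459/82 2 0 N
3 18/13 90/89 432/1157 1971/1157 2 1 E
4 45/8 9/10 189/40 297/80 3 1 N
5 18/17 90/97 216/1649 2403/1649 3 2 E
6 45/13 45/61 2160/793 3915/1586 4 2 N
final 4 3 E

n=0: pose=(1,-1,N); sL=45/4, sR=45/34; mL=675/68, mR=945/136; mL+mR=135/8 → advance +1; mR−mL=-405/136 → turn -1·90°
n=1: pose=(1,0,E); sL=90/49, sR=18/17; mL=648/833, mR=1647/833; mL+mR=135/49 → advance +1; mR−mL=999/833 → turn +1·90°
n=2: pose=(2,0,N); sL=9, sR=45/41; mL=324/41, mR=459/82; mL+mR=27/2 → advance +1; mR−mL=-189/82 → turn -1·90°
n=3: pose=(2,1,E); sL=18/13, sR=90/89; mL=432/1157, mR=1971/1157; mL+mR=27/13 → advance +1; mR−mL=1539/1157 → turn +1·90°
n=4: pose=(3,1,N); sL=45/8, sR=9/10; mL=189/40, mR=297/80; mL+mR=135/16 → advance +1; mR−mL=-81/80 → turn -1·90°
n=5: pose=(3,2,E); sL=18/17, sR=90/97; mL=216/1649, mR=2403/1649; mL+mR=27/17 → advance +1; mR−mL=2187/1649 → turn +1·90°
n=6: pose=(4,2,N); sL=45/13, sR=45/61; mL=2160/793, mR=3915/1586; mL+mR=135/26 → advance +1; mR−mL=-405/1586 → turn -1·90°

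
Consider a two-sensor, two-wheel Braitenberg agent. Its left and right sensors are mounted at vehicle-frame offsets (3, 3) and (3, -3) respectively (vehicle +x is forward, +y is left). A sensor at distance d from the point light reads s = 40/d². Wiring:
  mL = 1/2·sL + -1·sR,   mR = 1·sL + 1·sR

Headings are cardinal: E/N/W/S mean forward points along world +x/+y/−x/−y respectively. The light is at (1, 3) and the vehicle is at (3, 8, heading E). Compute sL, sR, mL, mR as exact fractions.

40/89 40/29 -2980/2581 4720/2581

left sensor world pos  = (6, 11); dL² = 89
right sensor world pos = (6, 5); dR² = 29
sL = 40/89 = 40/89
sR = 40/29 = 40/29
mL = 1/2·sL + -1·sR = -2980/2581
mR = 1·sL + 1·sR = 4720/2581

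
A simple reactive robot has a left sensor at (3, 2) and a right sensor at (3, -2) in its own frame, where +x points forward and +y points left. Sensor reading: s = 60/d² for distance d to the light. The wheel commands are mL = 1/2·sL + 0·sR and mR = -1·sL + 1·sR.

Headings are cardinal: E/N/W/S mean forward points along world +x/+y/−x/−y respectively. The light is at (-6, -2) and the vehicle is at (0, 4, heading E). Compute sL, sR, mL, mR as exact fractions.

left sensor world pos  = (3, 6); dL² = 145
right sensor world pos = (3, 2); dR² = 97
sL = 60/145 = 12/29
sR = 60/97 = 60/97
mL = 1/2·sL + 0·sR = 6/29
mR = -1·sL + 1·sR = 576/2813

12/29 60/97 6/29 576/2813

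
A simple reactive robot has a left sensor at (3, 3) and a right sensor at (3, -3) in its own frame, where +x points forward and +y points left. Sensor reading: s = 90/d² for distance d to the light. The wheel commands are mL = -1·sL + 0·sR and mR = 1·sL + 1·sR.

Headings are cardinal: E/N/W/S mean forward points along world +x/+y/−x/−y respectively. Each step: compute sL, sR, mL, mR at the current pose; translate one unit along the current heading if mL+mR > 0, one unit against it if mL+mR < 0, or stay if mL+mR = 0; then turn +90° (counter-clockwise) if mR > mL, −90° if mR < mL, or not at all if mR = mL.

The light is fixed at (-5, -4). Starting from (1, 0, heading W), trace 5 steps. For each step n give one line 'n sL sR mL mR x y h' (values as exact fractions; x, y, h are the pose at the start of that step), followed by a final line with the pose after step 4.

0 9 45/29 -9 306/29 1 0 W
1 18/13 18 -18/13 252/13 0 0 S
2 9/10 45/32 -9/10 369/160 0 -1 E
3 2 10/13 -2 36/13 1 -1 N
4 9 45/29 -9 306/29 1 0 W
final 0 0 S

n=0: pose=(1,0,W); sL=9, sR=45/29; mL=-9, mR=306/29; mL+mR=45/29 → advance +1; mR−mL=567/29 → turn +1·90°
n=1: pose=(0,0,S); sL=18/13, sR=18; mL=-18/13, mR=252/13; mL+mR=18 → advance +1; mR−mL=270/13 → turn +1·90°
n=2: pose=(0,-1,E); sL=9/10, sR=45/32; mL=-9/10, mR=369/160; mL+mR=45/32 → advance +1; mR−mL=513/160 → turn +1·90°
n=3: pose=(1,-1,N); sL=2, sR=10/13; mL=-2, mR=36/13; mL+mR=10/13 → advance +1; mR−mL=62/13 → turn +1·90°
n=4: pose=(1,0,W); sL=9, sR=45/29; mL=-9, mR=306/29; mL+mR=45/29 → advance +1; mR−mL=567/29 → turn +1·90°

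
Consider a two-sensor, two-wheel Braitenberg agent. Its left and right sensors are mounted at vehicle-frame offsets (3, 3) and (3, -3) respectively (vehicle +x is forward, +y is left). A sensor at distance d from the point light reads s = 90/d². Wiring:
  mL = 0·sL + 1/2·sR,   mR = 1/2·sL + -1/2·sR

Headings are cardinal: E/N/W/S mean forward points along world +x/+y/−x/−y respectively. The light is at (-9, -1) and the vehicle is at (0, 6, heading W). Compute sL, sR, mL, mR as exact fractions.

left sensor world pos  = (-3, 3); dL² = 52
right sensor world pos = (-3, 9); dR² = 136
sL = 90/52 = 45/26
sR = 90/136 = 45/68
mL = 0·sL + 1/2·sR = 45/136
mR = 1/2·sL + -1/2·sR = 945/1768

45/26 45/68 45/136 945/1768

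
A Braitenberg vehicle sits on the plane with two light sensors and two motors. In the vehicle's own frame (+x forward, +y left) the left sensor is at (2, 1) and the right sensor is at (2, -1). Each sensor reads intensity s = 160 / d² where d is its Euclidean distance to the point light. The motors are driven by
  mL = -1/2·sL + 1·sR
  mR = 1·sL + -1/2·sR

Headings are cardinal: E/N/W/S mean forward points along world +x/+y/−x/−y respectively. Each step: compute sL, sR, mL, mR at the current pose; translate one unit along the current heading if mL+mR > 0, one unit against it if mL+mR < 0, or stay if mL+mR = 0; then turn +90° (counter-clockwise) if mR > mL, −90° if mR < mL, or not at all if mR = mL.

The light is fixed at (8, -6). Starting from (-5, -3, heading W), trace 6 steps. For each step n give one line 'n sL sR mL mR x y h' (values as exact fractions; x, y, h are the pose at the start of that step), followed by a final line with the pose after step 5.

n=0: pose=(-5,-3,W); sL=160/229, sR=160/241; mL=17360/55189, mR=20240/55189; mL+mR=37600/55189 → advance +1; mR−mL=2880/55189 → turn +1·90°
n=1: pose=(-6,-3,S); sL=16/17, sR=80/113; mL=456/1921, mR=1128/1921; mL+mR=1584/1921 → advance +1; mR−mL=672/1921 → turn +1·90°
n=2: pose=(-6,-4,E); sL=160/153, sR=32/29; mL=2576/4437, mR=2192/4437; mL+mR=4768/4437 → advance +1; mR−mL=-128/1479 → turn -1·90°
n=3: pose=(-5,-4,S); sL=10/9, sR=40/49; mL=115/441, mR=310/441; mL+mR=425/441 → advance +1; mR−mL=65/147 → turn +1·90°
n=4: pose=(-5,-5,E); sL=32/25, sR=160/121; mL=2064/3025, mR=1872/3025; mL+mR=3936/3025 → advance +1; mR−mL=-192/3025 → turn -1·90°
n=5: pose=(-4,-5,S); sL=80/61, sR=16/17; mL=296/1037, mR=872/1037; mL+mR=1168/1037 → advance +1; mR−mL=576/1037 → turn +1·90°

0 160/229 160/241 17360/55189 20240/55189 -5 -3 W
1 16/17 80/113 456/1921 1128/1921 -6 -3 S
2 160/153 32/29 2576/4437 2192/4437 -6 -4 E
3 10/9 40/49 115/441 310/441 -5 -4 S
4 32/25 160/121 2064/3025 1872/3025 -5 -5 E
5 80/61 16/17 296/1037 872/1037 -4 -5 S
final -4 -6 E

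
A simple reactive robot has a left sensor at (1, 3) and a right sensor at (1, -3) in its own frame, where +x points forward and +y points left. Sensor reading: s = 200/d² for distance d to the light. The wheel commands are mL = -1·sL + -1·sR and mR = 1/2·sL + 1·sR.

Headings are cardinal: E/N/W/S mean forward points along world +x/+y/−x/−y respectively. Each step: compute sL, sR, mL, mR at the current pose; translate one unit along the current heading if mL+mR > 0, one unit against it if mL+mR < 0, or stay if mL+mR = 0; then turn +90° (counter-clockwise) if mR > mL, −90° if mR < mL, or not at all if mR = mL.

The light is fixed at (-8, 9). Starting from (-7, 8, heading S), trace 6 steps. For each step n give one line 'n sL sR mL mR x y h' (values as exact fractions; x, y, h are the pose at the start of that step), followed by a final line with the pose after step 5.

n=0: pose=(-7,8,S); sL=10, sR=25; mL=-35, mR=30; mL+mR=-5 → advance -1; mR−mL=65 → turn +1·90°
n=1: pose=(-7,9,E); sL=200/13, sR=200/13; mL=-400/13, mR=300/13; mL+mR=-100/13 → advance -1; mR−mL=700/13 → turn +1·90°
n=2: pose=(-8,9,N); sL=20, sR=20; mL=-40, mR=30; mL+mR=-10 → advance -1; mR−mL=70 → turn +1·90°
n=3: pose=(-8,8,W); sL=200/17, sR=40; mL=-880/17, mR=780/17; mL+mR=-100/17 → advance -1; mR−mL=1660/17 → turn +1·90°
n=4: pose=(-7,8,S); sL=10, sR=25; mL=-35, mR=30; mL+mR=-5 → advance -1; mR−mL=65 → turn +1·90°
n=5: pose=(-7,9,E); sL=200/13, sR=200/13; mL=-400/13, mR=300/13; mL+mR=-100/13 → advance -1; mR−mL=700/13 → turn +1·90°

0 10 25 -35 30 -7 8 S
1 200/13 200/13 -400/13 300/13 -7 9 E
2 20 20 -40 30 -8 9 N
3 200/17 40 -880/17 780/17 -8 8 W
4 10 25 -35 30 -7 8 S
5 200/13 200/13 -400/13 300/13 -7 9 E
final -8 9 N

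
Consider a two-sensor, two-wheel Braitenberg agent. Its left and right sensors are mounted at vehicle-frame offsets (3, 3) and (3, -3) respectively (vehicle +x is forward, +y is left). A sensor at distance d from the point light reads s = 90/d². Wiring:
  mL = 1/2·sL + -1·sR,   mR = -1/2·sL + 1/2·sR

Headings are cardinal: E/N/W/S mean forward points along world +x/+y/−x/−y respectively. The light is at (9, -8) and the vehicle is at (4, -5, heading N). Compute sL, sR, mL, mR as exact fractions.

9/10 9/4 -9/5 27/40

left sensor world pos  = (1, -2); dL² = 100
right sensor world pos = (7, -2); dR² = 40
sL = 90/100 = 9/10
sR = 90/40 = 9/4
mL = 1/2·sL + -1·sR = -9/5
mR = -1/2·sL + 1/2·sR = 27/40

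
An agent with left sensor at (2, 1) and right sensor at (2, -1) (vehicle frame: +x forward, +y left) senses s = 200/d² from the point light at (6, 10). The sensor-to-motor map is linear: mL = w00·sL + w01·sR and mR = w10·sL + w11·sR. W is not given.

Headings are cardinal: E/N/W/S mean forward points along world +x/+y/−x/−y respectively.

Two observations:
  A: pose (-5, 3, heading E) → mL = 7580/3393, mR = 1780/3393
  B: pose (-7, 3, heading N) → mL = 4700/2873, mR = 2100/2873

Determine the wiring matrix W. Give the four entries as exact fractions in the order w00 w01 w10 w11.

1/2 1 -1/2 1

obs A: pose=(-5,3,E) → sL=200/117, sR=40/29, mL=7580/3393, mR=1780/3393
obs B: pose=(-7,3,N) → sL=200/221, sR=200/169, mL=4700/2873, mR=2100/2873
sensor matrix S = [[200/117, 40/29], [200/221, 200/169]]; det S = 7552000/9748089
solve [mL_A; mL_B] = S·[w00; w01] and [mR_A; mR_B] = S·[w10; w11]:
  w00 = 1/2, w01 = 1, w10 = -1/2, w11 = 1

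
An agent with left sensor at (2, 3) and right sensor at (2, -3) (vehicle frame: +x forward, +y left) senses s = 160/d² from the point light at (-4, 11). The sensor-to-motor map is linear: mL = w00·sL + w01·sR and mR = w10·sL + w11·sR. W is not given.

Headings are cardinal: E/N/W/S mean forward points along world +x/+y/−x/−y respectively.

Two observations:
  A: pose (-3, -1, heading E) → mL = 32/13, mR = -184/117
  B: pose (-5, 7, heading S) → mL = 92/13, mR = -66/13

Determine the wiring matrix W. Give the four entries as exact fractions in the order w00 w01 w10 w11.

1 1 -1/2 -1

obs A: pose=(-3,-1,E) → sL=16/9, sR=80/117, mL=32/13, mR=-184/117
obs B: pose=(-5,7,S) → sL=4, sR=40/13, mL=92/13, mR=-66/13
sensor matrix S = [[16/9, 80/117], [4, 40/13]]; det S = 320/117
solve [mL_A; mL_B] = S·[w00; w01] and [mR_A; mR_B] = S·[w10; w11]:
  w00 = 1, w01 = 1, w10 = -1/2, w11 = -1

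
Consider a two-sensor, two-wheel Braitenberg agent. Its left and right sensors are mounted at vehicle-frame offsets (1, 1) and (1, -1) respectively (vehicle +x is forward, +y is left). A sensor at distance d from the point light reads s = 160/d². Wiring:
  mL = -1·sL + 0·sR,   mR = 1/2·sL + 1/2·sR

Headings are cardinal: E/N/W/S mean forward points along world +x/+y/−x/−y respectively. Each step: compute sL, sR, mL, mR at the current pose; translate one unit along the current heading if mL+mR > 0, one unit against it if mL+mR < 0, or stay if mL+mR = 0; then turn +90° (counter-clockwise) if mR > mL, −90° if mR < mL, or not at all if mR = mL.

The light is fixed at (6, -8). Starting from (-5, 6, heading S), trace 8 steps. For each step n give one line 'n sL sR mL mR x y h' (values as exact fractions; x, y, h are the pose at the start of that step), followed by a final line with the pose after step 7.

0 160/269 160/313 -160/269 46560/84197 -5 6 S
1 40/89 20/37 -40/89 1630/3293 -5 7 E
2 160/377 160/337 -160/377 57120/127049 -4 7 N
3 80/173 16/41 -80/173 3024/7093 -4 8 W
4 160/289 32/65 -160/289 9824/18785 -3 8 S
5 40/97 1/2 -40/97 177/388 -3 9 E
6 32/81 160/373 -32/81 12448/30213 -2 9 N
7 16/37 80/221 -16/37 3248/8177 -2 10 W
final -1 10 S

n=0: pose=(-5,6,S); sL=160/269, sR=160/313; mL=-160/269, mR=46560/84197; mL+mR=-3520/84197 → advance -1; mR−mL=96640/84197 → turn +1·90°
n=1: pose=(-5,7,E); sL=40/89, sR=20/37; mL=-40/89, mR=1630/3293; mL+mR=150/3293 → advance +1; mR−mL=3110/3293 → turn +1·90°
n=2: pose=(-4,7,N); sL=160/377, sR=160/337; mL=-160/377, mR=57120/127049; mL+mR=3200/127049 → advance +1; mR−mL=111040/127049 → turn +1·90°
n=3: pose=(-4,8,W); sL=80/173, sR=16/41; mL=-80/173, mR=3024/7093; mL+mR=-256/7093 → advance -1; mR−mL=6304/7093 → turn +1·90°
n=4: pose=(-3,8,S); sL=160/289, sR=32/65; mL=-160/289, mR=9824/18785; mL+mR=-576/18785 → advance -1; mR−mL=20224/18785 → turn +1·90°
n=5: pose=(-3,9,E); sL=40/97, sR=1/2; mL=-40/97, mR=177/388; mL+mR=17/388 → advance +1; mR−mL=337/388 → turn +1·90°
n=6: pose=(-2,9,N); sL=32/81, sR=160/373; mL=-32/81, mR=12448/30213; mL+mR=512/30213 → advance +1; mR−mL=8128/10071 → turn +1·90°
n=7: pose=(-2,10,W); sL=16/37, sR=80/221; mL=-16/37, mR=3248/8177; mL+mR=-288/8177 → advance -1; mR−mL=6784/8177 → turn +1·90°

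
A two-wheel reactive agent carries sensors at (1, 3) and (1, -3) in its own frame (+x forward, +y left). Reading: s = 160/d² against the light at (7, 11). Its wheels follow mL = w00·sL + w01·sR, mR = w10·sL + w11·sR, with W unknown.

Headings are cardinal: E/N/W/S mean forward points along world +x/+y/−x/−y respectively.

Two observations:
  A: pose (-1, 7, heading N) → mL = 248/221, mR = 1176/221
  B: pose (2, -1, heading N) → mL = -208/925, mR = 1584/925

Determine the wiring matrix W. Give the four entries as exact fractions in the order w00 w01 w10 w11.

obs A: pose=(-1,7,N) → sL=16/13, sR=80/17, mL=248/221, mR=1176/221
obs B: pose=(2,-1,N) → sL=32/37, sR=32/25, mL=-208/925, mR=1584/925
sensor matrix S = [[16/13, 80/17], [32/37, 32/25]]; det S = -509952/204425
solve [mL_A; mL_B] = S·[w00; w01] and [mR_A; mR_B] = S·[w10; w11]:
  w00 = -1, w01 = 1/2, w10 = 1/2, w11 = 1

-1 1/2 1/2 1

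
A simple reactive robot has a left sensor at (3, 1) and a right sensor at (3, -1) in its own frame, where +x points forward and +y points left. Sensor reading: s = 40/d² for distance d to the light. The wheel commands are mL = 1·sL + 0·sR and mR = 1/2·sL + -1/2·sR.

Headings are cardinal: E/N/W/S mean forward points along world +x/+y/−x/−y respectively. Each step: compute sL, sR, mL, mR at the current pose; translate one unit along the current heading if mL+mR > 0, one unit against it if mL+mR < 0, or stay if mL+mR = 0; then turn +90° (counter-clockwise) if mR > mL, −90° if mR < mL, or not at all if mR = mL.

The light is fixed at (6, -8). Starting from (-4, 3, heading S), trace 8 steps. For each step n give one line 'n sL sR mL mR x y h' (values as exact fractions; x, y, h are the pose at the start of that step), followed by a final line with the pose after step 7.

n=0: pose=(-4,3,S); sL=8/29, sR=8/37; mL=8/29, mR=32/1073; mL+mR=328/1073 → advance +1; mR−mL=-264/1073 → turn -1·90°
n=1: pose=(-4,2,W); sL=4/25, sR=4/29; mL=4/25, mR=8/725; mL+mR=124/725 → advance +1; mR−mL=-108/725 → turn -1·90°
n=2: pose=(-5,2,N); sL=40/313, sR=40/269; mL=40/313, mR=-880/84197; mL+mR=9880/84197 → advance +1; mR−mL=-11640/84197 → turn -1·90°
n=3: pose=(-5,3,E); sL=5/26, sR=10/41; mL=5/26, mR=-55/2132; mL+mR=355/2132 → advance +1; mR−mL=-465/2132 → turn -1·90°
n=4: pose=(-4,3,S); sL=8/29, sR=8/37; mL=8/29, mR=32/1073; mL+mR=328/1073 → advance +1; mR−mL=-264/1073 → turn -1·90°
n=5: pose=(-4,2,W); sL=4/25, sR=4/29; mL=4/25, mR=8/725; mL+mR=124/725 → advance +1; mR−mL=-108/725 → turn -1·90°
n=6: pose=(-5,2,N); sL=40/313, sR=40/269; mL=40/313, mR=-880/84197; mL+mR=9880/84197 → advance +1; mR−mL=-11640/84197 → turn -1·90°
n=7: pose=(-5,3,E); sL=5/26, sR=10/41; mL=5/26, mR=-55/2132; mL+mR=355/2132 → advance +1; mR−mL=-465/2132 → turn -1·90°

0 8/29 8/37 8/29 32/1073 -4 3 S
1 4/25 4/29 4/25 8/725 -4 2 W
2 40/313 40/269 40/313 -880/84197 -5 2 N
3 5/26 10/41 5/26 -55/2132 -5 3 E
4 8/29 8/37 8/29 32/1073 -4 3 S
5 4/25 4/29 4/25 8/725 -4 2 W
6 40/313 40/269 40/313 -880/84197 -5 2 N
7 5/26 10/41 5/26 -55/2132 -5 3 E
final -4 3 S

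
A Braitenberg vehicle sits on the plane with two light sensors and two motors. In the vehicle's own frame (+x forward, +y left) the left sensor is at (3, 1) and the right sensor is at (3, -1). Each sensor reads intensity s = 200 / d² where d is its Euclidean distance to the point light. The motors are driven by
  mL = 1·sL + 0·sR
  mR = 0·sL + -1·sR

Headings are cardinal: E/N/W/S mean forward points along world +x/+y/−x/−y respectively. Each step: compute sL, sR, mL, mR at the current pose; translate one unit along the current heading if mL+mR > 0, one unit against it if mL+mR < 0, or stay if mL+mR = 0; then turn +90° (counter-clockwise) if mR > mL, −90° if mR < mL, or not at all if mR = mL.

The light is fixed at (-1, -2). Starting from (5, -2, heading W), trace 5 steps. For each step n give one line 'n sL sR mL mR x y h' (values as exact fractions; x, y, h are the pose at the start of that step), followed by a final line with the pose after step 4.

0 20 20 20 -20 5 -2 W
1 100/17 100/29 100/17 -100/29 5 -2 N
2 40/17 200/81 40/17 -200/81 5 -1 E
3 5 10 5 -10 4 -1 S
4 40 200/13 40 -200/13 4 0 W
final 3 0 N

n=0: pose=(5,-2,W); sL=20, sR=20; mL=20, mR=-20; mL+mR=0 → advance +0; mR−mL=-40 → turn -1·90°
n=1: pose=(5,-2,N); sL=100/17, sR=100/29; mL=100/17, mR=-100/29; mL+mR=1200/493 → advance +1; mR−mL=-4600/493 → turn -1·90°
n=2: pose=(5,-1,E); sL=40/17, sR=200/81; mL=40/17, mR=-200/81; mL+mR=-160/1377 → advance -1; mR−mL=-6640/1377 → turn -1·90°
n=3: pose=(4,-1,S); sL=5, sR=10; mL=5, mR=-10; mL+mR=-5 → advance -1; mR−mL=-15 → turn -1·90°
n=4: pose=(4,0,W); sL=40, sR=200/13; mL=40, mR=-200/13; mL+mR=320/13 → advance +1; mR−mL=-720/13 → turn -1·90°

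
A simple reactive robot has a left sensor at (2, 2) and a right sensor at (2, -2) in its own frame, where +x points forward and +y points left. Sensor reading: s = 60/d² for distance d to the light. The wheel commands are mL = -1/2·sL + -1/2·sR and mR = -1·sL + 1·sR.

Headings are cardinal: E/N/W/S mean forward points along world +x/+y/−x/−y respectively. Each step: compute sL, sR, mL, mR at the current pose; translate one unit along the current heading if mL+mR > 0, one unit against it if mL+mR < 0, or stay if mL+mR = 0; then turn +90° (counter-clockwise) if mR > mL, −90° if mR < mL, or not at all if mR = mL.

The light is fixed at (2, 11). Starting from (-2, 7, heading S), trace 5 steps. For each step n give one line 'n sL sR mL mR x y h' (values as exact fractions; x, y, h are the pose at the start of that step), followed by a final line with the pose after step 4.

0 3/2 5/6 -7/6 -2/3 -2 7 S
1 12 60/29 -204/29 -288/29 -2 8 E
2 30/17 30/37 -810/629 -600/629 -3 8 S
3 20/3 12/5 -68/15 -64/15 -3 9 E
4 15/16 15/4 -75/32 45/16 -4 9 N
final -4 10 W

n=0: pose=(-2,7,S); sL=3/2, sR=5/6; mL=-7/6, mR=-2/3; mL+mR=-11/6 → advance -1; mR−mL=1/2 → turn +1·90°
n=1: pose=(-2,8,E); sL=12, sR=60/29; mL=-204/29, mR=-288/29; mL+mR=-492/29 → advance -1; mR−mL=-84/29 → turn -1·90°
n=2: pose=(-3,8,S); sL=30/17, sR=30/37; mL=-810/629, mR=-600/629; mL+mR=-1410/629 → advance -1; mR−mL=210/629 → turn +1·90°
n=3: pose=(-3,9,E); sL=20/3, sR=12/5; mL=-68/15, mR=-64/15; mL+mR=-44/5 → advance -1; mR−mL=4/15 → turn +1·90°
n=4: pose=(-4,9,N); sL=15/16, sR=15/4; mL=-75/32, mR=45/16; mL+mR=15/32 → advance +1; mR−mL=165/32 → turn +1·90°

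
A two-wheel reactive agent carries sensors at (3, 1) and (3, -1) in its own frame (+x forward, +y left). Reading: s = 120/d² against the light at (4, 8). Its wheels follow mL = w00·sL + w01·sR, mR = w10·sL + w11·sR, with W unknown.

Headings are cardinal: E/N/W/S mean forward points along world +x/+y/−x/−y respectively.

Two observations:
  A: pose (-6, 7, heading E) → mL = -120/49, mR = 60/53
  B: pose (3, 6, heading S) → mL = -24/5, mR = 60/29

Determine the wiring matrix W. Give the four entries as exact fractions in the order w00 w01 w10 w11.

obs A: pose=(-6,7,E) → sL=120/49, sR=120/53, mL=-120/49, mR=60/53
obs B: pose=(3,6,S) → sL=24/5, sR=120/29, mL=-24/5, mR=60/29
sensor matrix S = [[120/49, 120/53], [24/5, 120/29]]; det S = -55296/75313
solve [mL_A; mL_B] = S·[w00; w01] and [mR_A; mR_B] = S·[w10; w11]:
  w00 = -1, w01 = 0, w10 = 0, w11 = 1/2

-1 0 0 1/2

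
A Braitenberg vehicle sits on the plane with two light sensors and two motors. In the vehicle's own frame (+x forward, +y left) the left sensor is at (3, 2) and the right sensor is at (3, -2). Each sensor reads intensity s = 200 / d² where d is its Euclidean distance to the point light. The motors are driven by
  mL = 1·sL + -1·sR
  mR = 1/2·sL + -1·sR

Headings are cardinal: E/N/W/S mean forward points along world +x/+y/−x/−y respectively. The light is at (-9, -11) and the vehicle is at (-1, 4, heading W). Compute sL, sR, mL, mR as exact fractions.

100/97 100/157 6000/15229 -1850/15229

left sensor world pos  = (-4, 2); dL² = 194
right sensor world pos = (-4, 6); dR² = 314
sL = 200/194 = 100/97
sR = 200/314 = 100/157
mL = 1·sL + -1·sR = 6000/15229
mR = 1/2·sL + -1·sR = -1850/15229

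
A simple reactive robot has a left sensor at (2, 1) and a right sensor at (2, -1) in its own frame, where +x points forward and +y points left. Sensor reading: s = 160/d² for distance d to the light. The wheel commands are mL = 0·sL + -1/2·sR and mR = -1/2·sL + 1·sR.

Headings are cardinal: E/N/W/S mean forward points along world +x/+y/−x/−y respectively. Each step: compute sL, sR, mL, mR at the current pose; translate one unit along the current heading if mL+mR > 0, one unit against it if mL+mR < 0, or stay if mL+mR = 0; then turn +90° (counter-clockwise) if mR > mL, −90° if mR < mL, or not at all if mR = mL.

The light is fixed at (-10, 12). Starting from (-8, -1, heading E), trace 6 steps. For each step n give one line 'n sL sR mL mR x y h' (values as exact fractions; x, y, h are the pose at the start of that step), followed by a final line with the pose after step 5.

0 1 40/53 -20/53 27/106 -8 -1 E
1 160/121 32/25 -16/25 1872/3025 -9 -1 N
2 80/113 16/17 -8/17 1128/1921 -9 -2 W
3 160/257 160/257 -80/257 80/257 -10 -2 S
4 160/173 160/229 -80/229 9360/39617 -10 -2 E
5 40/37 10/9 -5/9 190/333 -11 -2 N
final -11 -1 W

n=0: pose=(-8,-1,E); sL=1, sR=40/53; mL=-20/53, mR=27/106; mL+mR=-13/106 → advance -1; mR−mL=67/106 → turn +1·90°
n=1: pose=(-9,-1,N); sL=160/121, sR=32/25; mL=-16/25, mR=1872/3025; mL+mR=-64/3025 → advance -1; mR−mL=3808/3025 → turn +1·90°
n=2: pose=(-9,-2,W); sL=80/113, sR=16/17; mL=-8/17, mR=1128/1921; mL+mR=224/1921 → advance +1; mR−mL=2032/1921 → turn +1·90°
n=3: pose=(-10,-2,S); sL=160/257, sR=160/257; mL=-80/257, mR=80/257; mL+mR=0 → advance +0; mR−mL=160/257 → turn +1·90°
n=4: pose=(-10,-2,E); sL=160/173, sR=160/229; mL=-80/229, mR=9360/39617; mL+mR=-4480/39617 → advance -1; mR−mL=23200/39617 → turn +1·90°
n=5: pose=(-11,-2,N); sL=40/37, sR=10/9; mL=-5/9, mR=190/333; mL+mR=5/333 → advance +1; mR−mL=125/111 → turn +1·90°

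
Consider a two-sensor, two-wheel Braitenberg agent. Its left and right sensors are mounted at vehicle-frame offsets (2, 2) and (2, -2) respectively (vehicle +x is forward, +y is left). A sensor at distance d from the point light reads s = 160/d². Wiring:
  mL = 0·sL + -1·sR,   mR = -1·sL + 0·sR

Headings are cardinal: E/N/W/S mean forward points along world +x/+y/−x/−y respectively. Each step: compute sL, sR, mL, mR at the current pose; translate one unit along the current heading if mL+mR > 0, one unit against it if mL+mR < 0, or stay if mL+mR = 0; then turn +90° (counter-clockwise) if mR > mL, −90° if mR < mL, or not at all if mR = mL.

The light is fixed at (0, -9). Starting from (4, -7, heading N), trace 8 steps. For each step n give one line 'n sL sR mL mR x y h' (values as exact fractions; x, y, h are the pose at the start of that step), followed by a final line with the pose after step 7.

0 8 40/13 -40/13 -8 4 -7 N
1 32/9 160/37 -160/37 -32/9 4 -8 E
2 16 80/17 -80/17 -16 3 -8 N
3 160/29 160/29 -160/29 -160/29 3 -9 E
4 8 8 -8 -8 2 -9 E
5 160/13 160/13 -160/13 -160/13 1 -9 E
6 20 20 -20 -20 0 -9 E
7 32 32 -32 -32 -1 -9 E
final -2 -9 E

n=0: pose=(4,-7,N); sL=8, sR=40/13; mL=-40/13, mR=-8; mL+mR=-144/13 → advance -1; mR−mL=-64/13 → turn -1·90°
n=1: pose=(4,-8,E); sL=32/9, sR=160/37; mL=-160/37, mR=-32/9; mL+mR=-2624/333 → advance -1; mR−mL=256/333 → turn +1·90°
n=2: pose=(3,-8,N); sL=16, sR=80/17; mL=-80/17, mR=-16; mL+mR=-352/17 → advance -1; mR−mL=-192/17 → turn -1·90°
n=3: pose=(3,-9,E); sL=160/29, sR=160/29; mL=-160/29, mR=-160/29; mL+mR=-320/29 → advance -1; mR−mL=0 → turn +0·90°
n=4: pose=(2,-9,E); sL=8, sR=8; mL=-8, mR=-8; mL+mR=-16 → advance -1; mR−mL=0 → turn +0·90°
n=5: pose=(1,-9,E); sL=160/13, sR=160/13; mL=-160/13, mR=-160/13; mL+mR=-320/13 → advance -1; mR−mL=0 → turn +0·90°
n=6: pose=(0,-9,E); sL=20, sR=20; mL=-20, mR=-20; mL+mR=-40 → advance -1; mR−mL=0 → turn +0·90°
n=7: pose=(-1,-9,E); sL=32, sR=32; mL=-32, mR=-32; mL+mR=-64 → advance -1; mR−mL=0 → turn +0·90°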